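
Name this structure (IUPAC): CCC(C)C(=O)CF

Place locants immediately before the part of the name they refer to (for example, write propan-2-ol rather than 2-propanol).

The longest carbon chain that includes the carbonyl has 5 carbons, so the parent hydride is pentane.
The principal characteristic group is a ketone (C=O on an internal carbon), named with the suffix -one.
Number the chain so that numbering from this end puts the carbonyl group at C-2 rather than C-4.
With this numbering: the carbonyl at C-2; a fluoro group at C-1; a methyl group at C-3.
Substituent prefixes are cited in alphabetical order (multiplying prefixes like di-/tri- are ignored for ordering).
The name is 1-fluoro-3-methylpentan-2-one.

1-fluoro-3-methylpentan-2-one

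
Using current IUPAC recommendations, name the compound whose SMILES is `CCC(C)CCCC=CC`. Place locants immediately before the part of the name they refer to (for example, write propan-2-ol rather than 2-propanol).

The longest chain bearing the multiple bond is 9 carbons long (nonane).
A C=C double bond in the chain gives the infix -ene-.
Choose the numbering such that numbering from this end puts the double bond at C-2 rather than C-7.
That gives the double bond between C-2 and C-3; a methyl group at C-7.
Putting it together: 7-methylnon-2-ene.

7-methylnon-2-ene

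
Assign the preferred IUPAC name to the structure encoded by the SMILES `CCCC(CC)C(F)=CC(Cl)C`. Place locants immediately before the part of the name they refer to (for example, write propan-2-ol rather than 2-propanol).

2-chloro-5-ethyl-4-fluorooct-3-ene

The longest carbon chain that includes the multiple bond has 8 carbons, so the parent hydride is octane.
The chain contains a C=C double bond, so the unsaturation ending is -ene.
Choose the numbering such that numbering from this end puts the double bond at C-3 rather than C-5.
That gives the double bond between C-3 and C-4; a chloro group at C-2; an ethyl group at C-5; a fluoro group at C-4.
The substituents are ordered alphabetically, ignoring any di-/tri- multipliers.
The name is 2-chloro-5-ethyl-4-fluorooct-3-ene.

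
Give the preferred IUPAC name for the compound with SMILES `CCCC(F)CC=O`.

Counting along the main chain through the –CHO group gives 6 carbons: the parent is hexane.
The principal characteristic group is an aldehyde (terminal –CHO), named with the suffix -al.
Number the chain so that the aldehyde carbon is C-1 by definition.
This places a fluoro group at C-3.
Putting it together: 3-fluorohexanal.

3-fluorohexanal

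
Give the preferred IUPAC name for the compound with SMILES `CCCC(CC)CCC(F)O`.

4-ethyl-1-fluoroheptan-1-ol

The longest carbon chain that includes the –OH group has 7 carbons, so the parent hydride is heptane.
The highest-priority functional group is an alcohol (–OH), so the name ends in -ol.
Choose the numbering such that numbering from this end puts the hydroxyl group at C-1 rather than C-7.
With this numbering: the hydroxyl at C-1; an ethyl group at C-4; a fluoro group at C-1.
Prefixes are listed alphabetically: ethyl, fluoro.
The name is 4-ethyl-1-fluoroheptan-1-ol.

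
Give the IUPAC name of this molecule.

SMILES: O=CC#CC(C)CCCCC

4-methylnon-2-ynal

Counting along the main chain through the –CHO group and the multiple bond gives 9 carbons: the parent is nonane.
The principal characteristic group is an aldehyde (terminal –CHO), named with the suffix -al.
A C≡C triple bond in the chain gives the infix -yne-.
The numbering direction is chosen so that the aldehyde carbon is C-1 by definition.
This places the triple bond between C-2 and C-3; a methyl group at C-4.
Assembling the pieces gives 4-methylnon-2-ynal.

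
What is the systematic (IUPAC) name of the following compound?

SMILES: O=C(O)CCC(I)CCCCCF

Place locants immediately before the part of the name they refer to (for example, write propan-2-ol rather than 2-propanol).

The longest chain bearing the –COOH group is 9 carbons long (nonane).
The principal characteristic group is a carboxylic acid (terminal –COOH), named with the suffix -oic acid.
Number the chain so that the carboxylic acid carbon is C-1 by definition.
With this numbering: a fluoro group at C-9; an iodo group at C-4.
The substituents are ordered alphabetically, ignoring any di-/tri- multipliers.
Putting it together: 9-fluoro-4-iodononanoic acid.

9-fluoro-4-iodononanoic acid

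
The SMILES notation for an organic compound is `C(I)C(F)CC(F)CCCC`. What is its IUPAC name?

2,4-difluoro-1-iodooctane

The parent chain contains 8 carbons (octane).
Number the chain so that the substituent locant set {1,2,4} is lower than {5,7,8} at the first point of difference.
This places fluoro groups at C-2 and C-4; an iodo group at C-1.
Prefixes are listed alphabetically: fluoro, iodo.
The name is 2,4-difluoro-1-iodooctane.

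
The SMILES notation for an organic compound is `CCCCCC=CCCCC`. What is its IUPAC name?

undec-5-ene

The longest chain bearing the multiple bond is 11 carbons long (undecane).
The chain contains a C=C double bond, so the unsaturation ending is -ene.
Number the chain so that numbering from this end puts the double bond at C-5 rather than C-6.
With this numbering: the double bond between C-5 and C-6.
Putting it together: undec-5-ene.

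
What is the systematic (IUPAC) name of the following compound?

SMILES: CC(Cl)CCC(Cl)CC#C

4,7-dichlorooct-1-yne

The longest chain bearing the multiple bond is 8 carbons long (octane).
There is one C≡C triple bond, indicated by the ending -yne.
The numbering direction is chosen so that numbering from this end puts the triple bond at C-1 rather than C-7.
With this numbering: the triple bond between C-1 and C-2; chloro groups at C-4 and C-7.
Putting it together: 4,7-dichlorooct-1-yne.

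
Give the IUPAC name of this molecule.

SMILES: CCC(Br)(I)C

The longest carbon chain is 4 atoms: the parent is butane.
The numbering direction is chosen so that the substituent locant set {2,2} is lower than {3,3} at the first point of difference.
This places a bromo group at C-2; an iodo group at C-2.
Prefixes are listed alphabetically: bromo, iodo.
Assembling the pieces gives 2-bromo-2-iodobutane.

2-bromo-2-iodobutane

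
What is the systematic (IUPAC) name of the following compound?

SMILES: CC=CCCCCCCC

Counting along the main chain through the multiple bond gives 10 carbons: the parent is decane.
The chain contains a C=C double bond, so the unsaturation ending is -ene.
The numbering direction is chosen so that numbering from this end puts the double bond at C-2 rather than C-8.
With this numbering: the double bond between C-2 and C-3.
The name is dec-2-ene.

dec-2-ene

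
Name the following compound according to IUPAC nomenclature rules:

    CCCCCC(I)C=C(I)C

Counting along the main chain through the multiple bond gives 9 carbons: the parent is nonane.
A C=C double bond in the chain gives the infix -ene-.
Number the chain so that numbering from this end puts the double bond at C-2 rather than C-7.
This places the double bond between C-2 and C-3; iodo groups at C-2 and C-4.
Putting it together: 2,4-diiodonon-2-ene.

2,4-diiodonon-2-ene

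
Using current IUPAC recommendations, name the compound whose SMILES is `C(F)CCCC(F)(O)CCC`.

4,8-difluorooctan-4-ol

The longest carbon chain that includes the –OH group has 8 carbons, so the parent hydride is octane.
The principal characteristic group is an alcohol (–OH), named with the suffix -ol.
Choose the numbering such that numbering from this end puts the hydroxyl group at C-4 rather than C-5.
This places the hydroxyl at C-4; fluoro groups at C-4 and C-8.
The name is 4,8-difluorooctan-4-ol.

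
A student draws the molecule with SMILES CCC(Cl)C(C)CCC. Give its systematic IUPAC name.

The longest carbon chain is 7 atoms: the parent is heptane.
Number the chain so that the substituent locant set {3,4} is lower than {4,5} at the first point of difference.
With this numbering: a chloro group at C-3; a methyl group at C-4.
The substituents are ordered alphabetically, ignoring any di-/tri- multipliers.
Assembling the pieces gives 3-chloro-4-methylheptane.

3-chloro-4-methylheptane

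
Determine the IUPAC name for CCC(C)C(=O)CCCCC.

3-methylnonan-4-one

The longest carbon chain that includes the carbonyl has 9 carbons, so the parent hydride is nonane.
A ketone (C=O on an internal carbon) is the principal characteristic group, giving the suffix -one.
Choose the numbering such that numbering from this end puts the carbonyl group at C-4 rather than C-6.
This places the carbonyl at C-4; a methyl group at C-3.
Assembling the pieces gives 3-methylnonan-4-one.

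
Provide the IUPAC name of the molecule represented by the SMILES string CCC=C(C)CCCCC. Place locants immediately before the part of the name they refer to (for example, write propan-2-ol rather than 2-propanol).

4-methylnon-3-ene

The longest carbon chain that includes the multiple bond has 9 carbons, so the parent hydride is nonane.
A C=C double bond in the chain gives the infix -ene-.
Number the chain so that numbering from this end puts the double bond at C-3 rather than C-6.
This places the double bond between C-3 and C-4; a methyl group at C-4.
Putting it together: 4-methylnon-3-ene.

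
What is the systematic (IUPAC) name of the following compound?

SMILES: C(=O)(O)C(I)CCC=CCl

6-chloro-2-iodohex-5-enoic acid

The longest carbon chain that includes the –COOH group and the multiple bond has 6 carbons, so the parent hydride is hexane.
The principal characteristic group is a carboxylic acid (terminal –COOH), named with the suffix -oic acid.
A C=C double bond in the chain gives the infix -ene-.
The numbering direction is chosen so that the carboxylic acid carbon is C-1 by definition.
This places the double bond between C-5 and C-6; a chloro group at C-6; an iodo group at C-2.
Prefixes are listed alphabetically: chloro, iodo.
The name is 6-chloro-2-iodohex-5-enoic acid.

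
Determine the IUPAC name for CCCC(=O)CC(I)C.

2-iodoheptan-4-one

Counting along the main chain through the carbonyl gives 7 carbons: the parent is heptane.
A ketone (C=O on an internal carbon) is the principal characteristic group, giving the suffix -one.
Number the chain so that the substituent locant set {2} is lower than {6} at the first point of difference.
That gives the carbonyl at C-4; an iodo group at C-2.
Assembling the pieces gives 2-iodoheptan-4-one.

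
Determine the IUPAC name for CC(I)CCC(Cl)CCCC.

5-chloro-2-iodononane

The longest continuous carbon chain has 9 atoms, so the parent hydride is nonane.
The numbering direction is chosen so that the substituent locant set {2,5} is lower than {5,8} at the first point of difference.
With this numbering: a chloro group at C-5; an iodo group at C-2.
The substituents are ordered alphabetically, ignoring any di-/tri- multipliers.
The name is 5-chloro-2-iodononane.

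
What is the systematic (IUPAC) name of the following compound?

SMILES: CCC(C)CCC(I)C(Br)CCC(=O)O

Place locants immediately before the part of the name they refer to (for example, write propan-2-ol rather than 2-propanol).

4-bromo-5-iodo-8-methyldecanoic acid

The longest carbon chain that includes the –COOH group has 10 carbons, so the parent hydride is decane.
The principal characteristic group is a carboxylic acid (terminal –COOH), named with the suffix -oic acid.
The numbering direction is chosen so that the carboxylic acid carbon is C-1 by definition.
With this numbering: a bromo group at C-4; an iodo group at C-5; a methyl group at C-8.
Substituent prefixes are cited in alphabetical order (multiplying prefixes like di-/tri- are ignored for ordering).
Assembling the pieces gives 4-bromo-5-iodo-8-methyldecanoic acid.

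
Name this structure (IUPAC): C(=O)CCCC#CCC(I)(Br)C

Counting along the main chain through the –CHO group and the multiple bond gives 9 carbons: the parent is nonane.
An aldehyde (terminal –CHO) is the principal characteristic group, giving the suffix -al.
A C≡C triple bond in the chain gives the infix -yne-.
Choose the numbering such that the aldehyde carbon is C-1 by definition.
This places the triple bond between C-5 and C-6; a bromo group at C-8; an iodo group at C-8.
Prefixes are listed alphabetically: bromo, iodo.
Putting it together: 8-bromo-8-iodonon-5-ynal.

8-bromo-8-iodonon-5-ynal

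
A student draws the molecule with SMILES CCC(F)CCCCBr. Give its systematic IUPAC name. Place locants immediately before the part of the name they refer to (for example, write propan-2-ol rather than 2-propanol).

1-bromo-5-fluoroheptane

The longest carbon chain is 7 atoms: the parent is heptane.
Number the chain so that the substituent locant set {1,5} is lower than {3,7} at the first point of difference.
This places a bromo group at C-1; a fluoro group at C-5.
The substituents are ordered alphabetically, ignoring any di-/tri- multipliers.
The name is 1-bromo-5-fluoroheptane.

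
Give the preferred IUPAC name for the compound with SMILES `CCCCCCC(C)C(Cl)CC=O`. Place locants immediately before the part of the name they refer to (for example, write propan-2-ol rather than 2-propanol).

The longest chain bearing the –CHO group is 10 carbons long (decane).
The principal characteristic group is an aldehyde (terminal –CHO), named with the suffix -al.
Number the chain so that the aldehyde carbon is C-1 by definition.
With this numbering: a chloro group at C-3; a methyl group at C-4.
Substituent prefixes are cited in alphabetical order (multiplying prefixes like di-/tri- are ignored for ordering).
The name is 3-chloro-4-methyldecanal.

3-chloro-4-methyldecanal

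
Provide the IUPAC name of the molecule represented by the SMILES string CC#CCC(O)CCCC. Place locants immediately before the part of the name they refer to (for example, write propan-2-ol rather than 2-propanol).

non-2-yn-5-ol

Counting along the main chain through the –OH group and the multiple bond gives 9 carbons: the parent is nonane.
The principal characteristic group is an alcohol (–OH), named with the suffix -ol.
There is one C≡C triple bond, indicated by the ending -yne.
Number the chain so that numbering from this end puts the triple bond at C-2 rather than C-7.
That gives the hydroxyl at C-5; the triple bond between C-2 and C-3.
Putting it together: non-2-yn-5-ol.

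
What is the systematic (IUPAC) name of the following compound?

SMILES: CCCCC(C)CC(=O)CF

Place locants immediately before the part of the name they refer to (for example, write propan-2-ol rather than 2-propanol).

The longest carbon chain that includes the carbonyl has 8 carbons, so the parent hydride is octane.
The principal characteristic group is a ketone (C=O on an internal carbon), named with the suffix -one.
Number the chain so that numbering from this end puts the carbonyl group at C-2 rather than C-7.
With this numbering: the carbonyl at C-2; a fluoro group at C-1; a methyl group at C-4.
The substituents are ordered alphabetically, ignoring any di-/tri- multipliers.
The name is 1-fluoro-4-methyloctan-2-one.

1-fluoro-4-methyloctan-2-one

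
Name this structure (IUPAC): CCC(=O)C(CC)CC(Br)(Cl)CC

Counting along the main chain through the carbonyl gives 8 carbons: the parent is octane.
The highest-priority functional group is a ketone (C=O on an internal carbon), so the name ends in -one.
The numbering direction is chosen so that numbering from this end puts the carbonyl group at C-3 rather than C-6.
That gives the carbonyl at C-3; a bromo group at C-6; a chloro group at C-6; an ethyl group at C-4.
Prefixes are listed alphabetically: bromo, chloro, ethyl.
The name is 6-bromo-6-chloro-4-ethyloctan-3-one.

6-bromo-6-chloro-4-ethyloctan-3-one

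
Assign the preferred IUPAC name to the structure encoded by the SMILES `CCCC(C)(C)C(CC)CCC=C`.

The longest chain bearing the multiple bond is 9 carbons long (nonane).
There is one C=C double bond, indicated by the ending -ene.
Choose the numbering such that numbering from this end puts the double bond at C-1 rather than C-8.
With this numbering: the double bond between C-1 and C-2; an ethyl group at C-5; two methyl groups at C-6.
The substituents are ordered alphabetically, ignoring any di-/tri- multipliers.
Putting it together: 5-ethyl-6,6-dimethylnon-1-ene.

5-ethyl-6,6-dimethylnon-1-ene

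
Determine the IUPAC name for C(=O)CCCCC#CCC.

Counting along the main chain through the –CHO group and the multiple bond gives 9 carbons: the parent is nonane.
The highest-priority functional group is an aldehyde (terminal –CHO), so the name ends in -al.
There is one C≡C triple bond, indicated by the ending -yne.
The numbering direction is chosen so that the aldehyde carbon is C-1 by definition.
With this numbering: the triple bond between C-6 and C-7.
Putting it together: non-6-ynal.

non-6-ynal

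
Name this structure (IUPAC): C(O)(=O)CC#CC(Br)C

The longest chain bearing the –COOH group and the multiple bond is 6 carbons long (hexane).
The highest-priority functional group is a carboxylic acid (terminal –COOH), so the name ends in -oic acid.
A C≡C triple bond in the chain gives the infix -yne-.
The numbering direction is chosen so that the carboxylic acid carbon is C-1 by definition.
That gives the triple bond between C-3 and C-4; a bromo group at C-5.
Assembling the pieces gives 5-bromohex-3-ynoic acid.

5-bromohex-3-ynoic acid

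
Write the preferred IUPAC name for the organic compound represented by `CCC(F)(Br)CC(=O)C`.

Counting along the main chain through the carbonyl gives 6 carbons: the parent is hexane.
A ketone (C=O on an internal carbon) is the principal characteristic group, giving the suffix -one.
Number the chain so that numbering from this end puts the carbonyl group at C-2 rather than C-5.
This places the carbonyl at C-2; a bromo group at C-4; a fluoro group at C-4.
Substituent prefixes are cited in alphabetical order (multiplying prefixes like di-/tri- are ignored for ordering).
The name is 4-bromo-4-fluorohexan-2-one.

4-bromo-4-fluorohexan-2-one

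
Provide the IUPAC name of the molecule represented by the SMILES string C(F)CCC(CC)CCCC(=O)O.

5-ethyl-8-fluorooctanoic acid

The longest carbon chain that includes the –COOH group has 8 carbons, so the parent hydride is octane.
The highest-priority functional group is a carboxylic acid (terminal –COOH), so the name ends in -oic acid.
Choose the numbering such that the carboxylic acid carbon is C-1 by definition.
This places an ethyl group at C-5; a fluoro group at C-8.
The substituents are ordered alphabetically, ignoring any di-/tri- multipliers.
Assembling the pieces gives 5-ethyl-8-fluorooctanoic acid.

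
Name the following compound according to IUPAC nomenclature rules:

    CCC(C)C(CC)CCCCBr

The longest continuous carbon chain has 8 atoms, so the parent hydride is octane.
Number the chain so that the substituent locant set {1,5,6} is lower than {3,4,8} at the first point of difference.
With this numbering: a bromo group at C-1; an ethyl group at C-5; a methyl group at C-6.
The substituents are ordered alphabetically, ignoring any di-/tri- multipliers.
Assembling the pieces gives 1-bromo-5-ethyl-6-methyloctane.

1-bromo-5-ethyl-6-methyloctane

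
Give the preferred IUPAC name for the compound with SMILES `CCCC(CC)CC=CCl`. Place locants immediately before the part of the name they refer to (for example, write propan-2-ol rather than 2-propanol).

The longest carbon chain that includes the multiple bond has 7 carbons, so the parent hydride is heptane.
The chain contains a C=C double bond, so the unsaturation ending is -ene.
Number the chain so that numbering from this end puts the double bond at C-1 rather than C-6.
This places the double bond between C-1 and C-2; a chloro group at C-1; an ethyl group at C-4.
The substituents are ordered alphabetically, ignoring any di-/tri- multipliers.
The name is 1-chloro-4-ethylhept-1-ene.

1-chloro-4-ethylhept-1-ene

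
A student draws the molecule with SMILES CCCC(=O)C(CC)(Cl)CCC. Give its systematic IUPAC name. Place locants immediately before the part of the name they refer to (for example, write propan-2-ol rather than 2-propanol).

5-chloro-5-ethyloctan-4-one

Counting along the main chain through the carbonyl gives 8 carbons: the parent is octane.
The highest-priority functional group is a ketone (C=O on an internal carbon), so the name ends in -one.
Choose the numbering such that numbering from this end puts the carbonyl group at C-4 rather than C-5.
With this numbering: the carbonyl at C-4; a chloro group at C-5; an ethyl group at C-5.
The substituents are ordered alphabetically, ignoring any di-/tri- multipliers.
Assembling the pieces gives 5-chloro-5-ethyloctan-4-one.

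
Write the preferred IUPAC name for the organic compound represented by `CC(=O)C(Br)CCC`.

3-bromohexan-2-one

The longest carbon chain that includes the carbonyl has 6 carbons, so the parent hydride is hexane.
The principal characteristic group is a ketone (C=O on an internal carbon), named with the suffix -one.
The numbering direction is chosen so that numbering from this end puts the carbonyl group at C-2 rather than C-5.
This places the carbonyl at C-2; a bromo group at C-3.
Assembling the pieces gives 3-bromohexan-2-one.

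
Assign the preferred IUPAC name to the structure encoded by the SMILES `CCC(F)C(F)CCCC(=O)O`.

Counting along the main chain through the –COOH group gives 8 carbons: the parent is octane.
The highest-priority functional group is a carboxylic acid (terminal –COOH), so the name ends in -oic acid.
The numbering direction is chosen so that the carboxylic acid carbon is C-1 by definition.
That gives fluoro groups at C-5 and C-6.
The name is 5,6-difluorooctanoic acid.

5,6-difluorooctanoic acid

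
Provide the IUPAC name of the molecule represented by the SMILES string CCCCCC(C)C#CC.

Counting along the main chain through the multiple bond gives 9 carbons: the parent is nonane.
A C≡C triple bond in the chain gives the infix -yne-.
Number the chain so that numbering from this end puts the triple bond at C-2 rather than C-7.
This places the triple bond between C-2 and C-3; a methyl group at C-4.
Assembling the pieces gives 4-methylnon-2-yne.

4-methylnon-2-yne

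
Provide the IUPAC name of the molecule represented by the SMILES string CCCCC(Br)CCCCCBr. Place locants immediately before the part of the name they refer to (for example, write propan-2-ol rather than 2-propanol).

The parent chain contains 10 carbons (decane).
The numbering direction is chosen so that the substituent locant set {1,6} is lower than {5,10} at the first point of difference.
This places bromo groups at C-1 and C-6.
The name is 1,6-dibromodecane.

1,6-dibromodecane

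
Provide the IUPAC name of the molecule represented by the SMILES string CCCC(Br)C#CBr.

The longest chain bearing the multiple bond is 6 carbons long (hexane).
There is one C≡C triple bond, indicated by the ending -yne.
Choose the numbering such that numbering from this end puts the triple bond at C-1 rather than C-5.
With this numbering: the triple bond between C-1 and C-2; bromo groups at C-1 and C-3.
Assembling the pieces gives 1,3-dibromohex-1-yne.

1,3-dibromohex-1-yne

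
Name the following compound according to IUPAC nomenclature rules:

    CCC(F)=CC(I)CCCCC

The longest carbon chain that includes the multiple bond has 10 carbons, so the parent hydride is decane.
A C=C double bond in the chain gives the infix -ene-.
The numbering direction is chosen so that numbering from this end puts the double bond at C-3 rather than C-7.
With this numbering: the double bond between C-3 and C-4; a fluoro group at C-3; an iodo group at C-5.
Substituent prefixes are cited in alphabetical order (multiplying prefixes like di-/tri- are ignored for ordering).
Assembling the pieces gives 3-fluoro-5-iododec-3-ene.

3-fluoro-5-iododec-3-ene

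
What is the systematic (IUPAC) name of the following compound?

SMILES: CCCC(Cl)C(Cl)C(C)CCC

The longest continuous carbon chain has 9 atoms, so the parent hydride is nonane.
The numbering direction is chosen so that the locant sets are identical either way, so the alphabetically earlier chloro substituent takes the lower locants ({4,5} rather than {5,6}, first differing at 4 vs 5).
This places chloro groups at C-4 and C-5; a methyl group at C-6.
Substituent prefixes are cited in alphabetical order (multiplying prefixes like di-/tri- are ignored for ordering).
The name is 4,5-dichloro-6-methylnonane.

4,5-dichloro-6-methylnonane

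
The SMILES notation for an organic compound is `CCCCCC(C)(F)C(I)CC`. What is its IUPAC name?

4-fluoro-3-iodo-4-methylnonane

The parent chain contains 9 carbons (nonane).
The numbering direction is chosen so that the substituent locant set {3,4,4} is lower than {6,6,7} at the first point of difference.
With this numbering: a fluoro group at C-4; an iodo group at C-3; a methyl group at C-4.
Substituent prefixes are cited in alphabetical order (multiplying prefixes like di-/tri- are ignored for ordering).
Assembling the pieces gives 4-fluoro-3-iodo-4-methylnonane.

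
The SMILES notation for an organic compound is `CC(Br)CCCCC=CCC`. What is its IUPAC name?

9-bromodec-3-ene

The longest carbon chain that includes the multiple bond has 10 carbons, so the parent hydride is decane.
The chain contains a C=C double bond, so the unsaturation ending is -ene.
Number the chain so that numbering from this end puts the double bond at C-3 rather than C-7.
This places the double bond between C-3 and C-4; a bromo group at C-9.
Putting it together: 9-bromodec-3-ene.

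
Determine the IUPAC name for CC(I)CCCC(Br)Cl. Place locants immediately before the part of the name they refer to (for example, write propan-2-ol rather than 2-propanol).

The parent chain contains 6 carbons (hexane).
Number the chain so that the substituent locant set {1,1,5} is lower than {2,6,6} at the first point of difference.
With this numbering: a bromo group at C-1; a chloro group at C-1; an iodo group at C-5.
The substituents are ordered alphabetically, ignoring any di-/tri- multipliers.
The name is 1-bromo-1-chloro-5-iodohexane.

1-bromo-1-chloro-5-iodohexane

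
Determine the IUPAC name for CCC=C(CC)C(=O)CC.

The longest carbon chain that includes the carbonyl and the multiple bond has 7 carbons, so the parent hydride is heptane.
A ketone (C=O on an internal carbon) is the principal characteristic group, giving the suffix -one.
There is one C=C double bond, indicated by the ending -ene.
The numbering direction is chosen so that numbering from this end puts the carbonyl group at C-3 rather than C-5.
With this numbering: the carbonyl at C-3; the double bond between C-4 and C-5; an ethyl group at C-4.
The name is 4-ethylhept-4-en-3-one.

4-ethylhept-4-en-3-one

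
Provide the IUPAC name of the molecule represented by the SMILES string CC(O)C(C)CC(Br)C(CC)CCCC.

The longest carbon chain that includes the –OH group has 10 carbons, so the parent hydride is decane.
The highest-priority functional group is an alcohol (–OH), so the name ends in -ol.
Choose the numbering such that numbering from this end puts the hydroxyl group at C-2 rather than C-9.
This places the hydroxyl at C-2; a bromo group at C-5; an ethyl group at C-6; a methyl group at C-3.
Substituent prefixes are cited in alphabetical order (multiplying prefixes like di-/tri- are ignored for ordering).
Putting it together: 5-bromo-6-ethyl-3-methyldecan-2-ol.

5-bromo-6-ethyl-3-methyldecan-2-ol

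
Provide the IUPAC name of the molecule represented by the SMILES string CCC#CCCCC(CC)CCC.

8-ethylundec-3-yne

Counting along the main chain through the multiple bond gives 11 carbons: the parent is undecane.
There is one C≡C triple bond, indicated by the ending -yne.
Choose the numbering such that numbering from this end puts the triple bond at C-3 rather than C-8.
That gives the triple bond between C-3 and C-4; an ethyl group at C-8.
Putting it together: 8-ethylundec-3-yne.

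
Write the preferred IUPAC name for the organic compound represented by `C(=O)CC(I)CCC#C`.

3-iodohept-6-ynal

The longest chain bearing the –CHO group and the multiple bond is 7 carbons long (heptane).
An aldehyde (terminal –CHO) is the principal characteristic group, giving the suffix -al.
A C≡C triple bond in the chain gives the infix -yne-.
The numbering direction is chosen so that the aldehyde carbon is C-1 by definition.
That gives the triple bond between C-6 and C-7; an iodo group at C-3.
Assembling the pieces gives 3-iodohept-6-ynal.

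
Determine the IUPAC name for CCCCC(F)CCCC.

The longest continuous carbon chain has 9 atoms, so the parent hydride is nonane.
Both numbering directions give the same locant set; either may be used.
With this numbering: a fluoro group at C-5.
Assembling the pieces gives 5-fluorononane.

5-fluorononane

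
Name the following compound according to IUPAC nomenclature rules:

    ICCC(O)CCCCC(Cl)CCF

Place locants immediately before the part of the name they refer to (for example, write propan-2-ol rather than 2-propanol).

8-chloro-10-fluoro-1-iododecan-3-ol

The longest carbon chain that includes the –OH group has 10 carbons, so the parent hydride is decane.
An alcohol (–OH) is the principal characteristic group, giving the suffix -ol.
Number the chain so that numbering from this end puts the hydroxyl group at C-3 rather than C-8.
With this numbering: the hydroxyl at C-3; a chloro group at C-8; a fluoro group at C-10; an iodo group at C-1.
Substituent prefixes are cited in alphabetical order (multiplying prefixes like di-/tri- are ignored for ordering).
The name is 8-chloro-10-fluoro-1-iododecan-3-ol.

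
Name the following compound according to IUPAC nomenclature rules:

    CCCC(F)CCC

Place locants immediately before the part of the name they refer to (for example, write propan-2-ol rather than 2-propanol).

The longest continuous carbon chain has 7 atoms, so the parent hydride is heptane.
Numbering from either end gives identical locants here.
This places a fluoro group at C-4.
Assembling the pieces gives 4-fluoroheptane.

4-fluoroheptane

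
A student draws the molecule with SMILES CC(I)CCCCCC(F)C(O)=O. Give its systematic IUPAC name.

Counting along the main chain through the –COOH group gives 9 carbons: the parent is nonane.
The highest-priority functional group is a carboxylic acid (terminal –COOH), so the name ends in -oic acid.
Choose the numbering such that the carboxylic acid carbon is C-1 by definition.
With this numbering: a fluoro group at C-2; an iodo group at C-8.
Prefixes are listed alphabetically: fluoro, iodo.
Putting it together: 2-fluoro-8-iodononanoic acid.

2-fluoro-8-iodononanoic acid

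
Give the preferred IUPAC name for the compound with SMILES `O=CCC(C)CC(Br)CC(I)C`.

5-bromo-7-iodo-3-methyloctanal

The longest carbon chain that includes the –CHO group has 8 carbons, so the parent hydride is octane.
The principal characteristic group is an aldehyde (terminal –CHO), named with the suffix -al.
The numbering direction is chosen so that the aldehyde carbon is C-1 by definition.
This places a bromo group at C-5; an iodo group at C-7; a methyl group at C-3.
Substituent prefixes are cited in alphabetical order (multiplying prefixes like di-/tri- are ignored for ordering).
Putting it together: 5-bromo-7-iodo-3-methyloctanal.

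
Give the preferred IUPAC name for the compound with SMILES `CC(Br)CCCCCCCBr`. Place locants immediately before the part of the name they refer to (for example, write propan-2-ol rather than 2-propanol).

The longest carbon chain is 9 atoms: the parent is nonane.
The numbering direction is chosen so that the substituent locant set {1,8} is lower than {2,9} at the first point of difference.
This places bromo groups at C-1 and C-8.
Putting it together: 1,8-dibromononane.

1,8-dibromononane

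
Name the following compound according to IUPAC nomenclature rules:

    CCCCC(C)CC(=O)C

Counting along the main chain through the carbonyl gives 8 carbons: the parent is octane.
A ketone (C=O on an internal carbon) is the principal characteristic group, giving the suffix -one.
Choose the numbering such that numbering from this end puts the carbonyl group at C-2 rather than C-7.
With this numbering: the carbonyl at C-2; a methyl group at C-4.
The name is 4-methyloctan-2-one.

4-methyloctan-2-one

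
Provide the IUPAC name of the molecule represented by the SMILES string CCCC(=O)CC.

hexan-3-one

The longest carbon chain that includes the carbonyl has 6 carbons, so the parent hydride is hexane.
The principal characteristic group is a ketone (C=O on an internal carbon), named with the suffix -one.
The numbering direction is chosen so that numbering from this end puts the carbonyl group at C-3 rather than C-4.
This places the carbonyl at C-3.
Assembling the pieces gives hexan-3-one.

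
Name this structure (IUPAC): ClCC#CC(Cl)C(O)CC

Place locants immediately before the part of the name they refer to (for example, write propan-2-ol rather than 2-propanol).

The longest chain bearing the –OH group and the multiple bond is 7 carbons long (heptane).
An alcohol (–OH) is the principal characteristic group, giving the suffix -ol.
A C≡C triple bond in the chain gives the infix -yne-.
The numbering direction is chosen so that numbering from this end puts the hydroxyl group at C-3 rather than C-5.
With this numbering: the hydroxyl at C-3; the triple bond between C-5 and C-6; chloro groups at C-4 and C-7.
Assembling the pieces gives 4,7-dichlorohept-5-yn-3-ol.

4,7-dichlorohept-5-yn-3-ol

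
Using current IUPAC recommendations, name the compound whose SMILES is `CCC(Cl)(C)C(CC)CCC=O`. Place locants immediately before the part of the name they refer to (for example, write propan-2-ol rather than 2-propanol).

The longest chain bearing the –CHO group is 7 carbons long (heptane).
An aldehyde (terminal –CHO) is the principal characteristic group, giving the suffix -al.
The numbering direction is chosen so that the aldehyde carbon is C-1 by definition.
This places a chloro group at C-5; an ethyl group at C-4; a methyl group at C-5.
Prefixes are listed alphabetically: chloro, ethyl, methyl.
The name is 5-chloro-4-ethyl-5-methylheptanal.

5-chloro-4-ethyl-5-methylheptanal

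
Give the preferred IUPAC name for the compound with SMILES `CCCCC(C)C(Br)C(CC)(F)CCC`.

5-bromo-4-ethyl-4-fluoro-6-methyldecane

The parent chain contains 10 carbons (decane).
Choose the numbering such that the substituent locant set {4,4,5,6} is lower than {5,6,7,7} at the first point of difference.
With this numbering: a bromo group at C-5; an ethyl group at C-4; a fluoro group at C-4; a methyl group at C-6.
The substituents are ordered alphabetically, ignoring any di-/tri- multipliers.
Putting it together: 5-bromo-4-ethyl-4-fluoro-6-methyldecane.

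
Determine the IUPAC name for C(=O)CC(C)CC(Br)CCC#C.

5-bromo-3-methylnon-8-ynal

Counting along the main chain through the –CHO group and the multiple bond gives 9 carbons: the parent is nonane.
An aldehyde (terminal –CHO) is the principal characteristic group, giving the suffix -al.
There is one C≡C triple bond, indicated by the ending -yne.
The numbering direction is chosen so that the aldehyde carbon is C-1 by definition.
With this numbering: the triple bond between C-8 and C-9; a bromo group at C-5; a methyl group at C-3.
Prefixes are listed alphabetically: bromo, methyl.
Assembling the pieces gives 5-bromo-3-methylnon-8-ynal.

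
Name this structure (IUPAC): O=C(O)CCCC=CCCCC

dec-5-enoic acid

Counting along the main chain through the –COOH group and the multiple bond gives 10 carbons: the parent is decane.
The highest-priority functional group is a carboxylic acid (terminal –COOH), so the name ends in -oic acid.
A C=C double bond in the chain gives the infix -ene-.
The numbering direction is chosen so that the carboxylic acid carbon is C-1 by definition.
This places the double bond between C-5 and C-6.
Putting it together: dec-5-enoic acid.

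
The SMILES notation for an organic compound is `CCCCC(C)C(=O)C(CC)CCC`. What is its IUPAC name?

Counting along the main chain through the carbonyl gives 10 carbons: the parent is decane.
The highest-priority functional group is a ketone (C=O on an internal carbon), so the name ends in -one.
Choose the numbering such that numbering from this end puts the carbonyl group at C-5 rather than C-6.
With this numbering: the carbonyl at C-5; an ethyl group at C-4; a methyl group at C-6.
The substituents are ordered alphabetically, ignoring any di-/tri- multipliers.
Putting it together: 4-ethyl-6-methyldecan-5-one.

4-ethyl-6-methyldecan-5-one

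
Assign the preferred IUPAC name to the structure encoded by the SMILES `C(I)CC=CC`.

5-iodopent-2-ene

The longest carbon chain that includes the multiple bond has 5 carbons, so the parent hydride is pentane.
The chain contains a C=C double bond, so the unsaturation ending is -ene.
The numbering direction is chosen so that numbering from this end puts the double bond at C-2 rather than C-3.
That gives the double bond between C-2 and C-3; an iodo group at C-5.
The name is 5-iodopent-2-ene.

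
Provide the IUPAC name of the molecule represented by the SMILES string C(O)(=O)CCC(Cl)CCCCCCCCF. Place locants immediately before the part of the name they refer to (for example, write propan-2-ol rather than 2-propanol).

4-chloro-12-fluorododecanoic acid

The longest carbon chain that includes the –COOH group has 12 carbons, so the parent hydride is dodecane.
A carboxylic acid (terminal –COOH) is the principal characteristic group, giving the suffix -oic acid.
Number the chain so that the carboxylic acid carbon is C-1 by definition.
That gives a chloro group at C-4; a fluoro group at C-12.
Prefixes are listed alphabetically: chloro, fluoro.
Assembling the pieces gives 4-chloro-12-fluorododecanoic acid.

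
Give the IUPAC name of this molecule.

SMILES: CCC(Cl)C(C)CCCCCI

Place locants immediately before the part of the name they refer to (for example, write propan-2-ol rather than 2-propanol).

7-chloro-1-iodo-6-methylnonane

The longest carbon chain is 9 atoms: the parent is nonane.
The numbering direction is chosen so that the substituent locant set {1,6,7} is lower than {3,4,9} at the first point of difference.
With this numbering: a chloro group at C-7; an iodo group at C-1; a methyl group at C-6.
The substituents are ordered alphabetically, ignoring any di-/tri- multipliers.
The name is 7-chloro-1-iodo-6-methylnonane.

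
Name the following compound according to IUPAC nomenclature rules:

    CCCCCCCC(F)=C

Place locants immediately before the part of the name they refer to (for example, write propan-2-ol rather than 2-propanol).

Counting along the main chain through the multiple bond gives 9 carbons: the parent is nonane.
The chain contains a C=C double bond, so the unsaturation ending is -ene.
Choose the numbering such that numbering from this end puts the double bond at C-1 rather than C-8.
That gives the double bond between C-1 and C-2; a fluoro group at C-2.
The name is 2-fluoronon-1-ene.

2-fluoronon-1-ene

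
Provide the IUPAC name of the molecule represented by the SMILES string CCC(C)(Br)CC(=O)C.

The longest carbon chain that includes the carbonyl has 6 carbons, so the parent hydride is hexane.
The highest-priority functional group is a ketone (C=O on an internal carbon), so the name ends in -one.
Choose the numbering such that numbering from this end puts the carbonyl group at C-2 rather than C-5.
That gives the carbonyl at C-2; a bromo group at C-4; a methyl group at C-4.
Substituent prefixes are cited in alphabetical order (multiplying prefixes like di-/tri- are ignored for ordering).
The name is 4-bromo-4-methylhexan-2-one.

4-bromo-4-methylhexan-2-one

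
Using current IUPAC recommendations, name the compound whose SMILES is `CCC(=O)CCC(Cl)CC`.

Counting along the main chain through the carbonyl gives 8 carbons: the parent is octane.
The principal characteristic group is a ketone (C=O on an internal carbon), named with the suffix -one.
Choose the numbering such that numbering from this end puts the carbonyl group at C-3 rather than C-6.
This places the carbonyl at C-3; a chloro group at C-6.
Assembling the pieces gives 6-chlorooctan-3-one.

6-chlorooctan-3-one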